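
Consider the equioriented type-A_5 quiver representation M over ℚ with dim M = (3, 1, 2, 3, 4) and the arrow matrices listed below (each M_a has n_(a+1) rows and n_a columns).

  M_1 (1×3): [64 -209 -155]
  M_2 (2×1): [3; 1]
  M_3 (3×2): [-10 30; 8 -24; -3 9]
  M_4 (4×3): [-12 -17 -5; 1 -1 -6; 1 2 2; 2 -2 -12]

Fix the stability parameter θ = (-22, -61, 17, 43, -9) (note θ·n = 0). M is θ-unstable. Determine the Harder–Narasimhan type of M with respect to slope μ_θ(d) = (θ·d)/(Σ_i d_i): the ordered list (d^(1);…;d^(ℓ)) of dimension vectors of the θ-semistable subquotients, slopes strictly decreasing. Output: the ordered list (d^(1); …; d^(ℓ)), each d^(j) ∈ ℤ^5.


Interval decomposition of M: I[1,1]^2, I[1,3], I[3,5], I[4,5]^2, I[5,5].
HN type (ℓ=4): μ^(1)=17; μ^(2)=-9; μ^(3)=-22; μ^(4)=-83/2

((0, 0, 2, 3, 3); (0, 0, 0, 0, 1); (2, 0, 0, 0, 0); (1, 1, 0, 0, 0))


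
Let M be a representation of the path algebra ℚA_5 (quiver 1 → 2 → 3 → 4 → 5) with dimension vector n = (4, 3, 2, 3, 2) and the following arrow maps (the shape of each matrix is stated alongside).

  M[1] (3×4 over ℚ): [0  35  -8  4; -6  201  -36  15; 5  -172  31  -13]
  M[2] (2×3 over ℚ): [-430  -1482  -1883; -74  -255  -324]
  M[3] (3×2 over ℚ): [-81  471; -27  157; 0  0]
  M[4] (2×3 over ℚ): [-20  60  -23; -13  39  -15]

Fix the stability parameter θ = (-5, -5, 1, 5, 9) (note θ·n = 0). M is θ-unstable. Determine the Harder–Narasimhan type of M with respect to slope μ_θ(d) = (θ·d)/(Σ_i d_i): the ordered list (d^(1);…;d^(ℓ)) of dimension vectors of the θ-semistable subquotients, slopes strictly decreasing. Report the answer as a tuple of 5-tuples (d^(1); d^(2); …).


Barcode: M ≅ I[1,1], I[1,2], I[1,3], I[1,4], I[4,5]^2. HN layers by μ_θ (4 steps, strictly decreasing):
  μ^(1)=9; μ^(2)=5; μ^(3)=1; μ^(4)=-5

((0, 0, 0, 0, 2); (0, 0, 0, 3, 0); (0, 0, 2, 0, 0); (4, 3, 0, 0, 0))


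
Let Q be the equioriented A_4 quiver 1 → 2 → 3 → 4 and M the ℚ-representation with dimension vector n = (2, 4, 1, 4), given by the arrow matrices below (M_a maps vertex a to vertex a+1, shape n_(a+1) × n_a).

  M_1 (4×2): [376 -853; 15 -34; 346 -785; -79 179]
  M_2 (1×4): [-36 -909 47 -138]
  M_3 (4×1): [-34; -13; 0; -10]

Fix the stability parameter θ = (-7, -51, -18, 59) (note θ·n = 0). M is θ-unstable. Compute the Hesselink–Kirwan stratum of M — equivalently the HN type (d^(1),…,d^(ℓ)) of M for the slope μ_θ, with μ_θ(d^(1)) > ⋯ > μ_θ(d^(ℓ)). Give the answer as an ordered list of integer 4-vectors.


Interval decomposition of M: I[1,2], I[1,4], I[2,2]^2, I[4,4]^3.
HN type (ℓ=4): μ^(1)=59; μ^(2)=-18; μ^(3)=-29; μ^(4)=-51

((0, 0, 0, 4); (0, 0, 1, 0); (2, 2, 0, 0); (0, 2, 0, 0))


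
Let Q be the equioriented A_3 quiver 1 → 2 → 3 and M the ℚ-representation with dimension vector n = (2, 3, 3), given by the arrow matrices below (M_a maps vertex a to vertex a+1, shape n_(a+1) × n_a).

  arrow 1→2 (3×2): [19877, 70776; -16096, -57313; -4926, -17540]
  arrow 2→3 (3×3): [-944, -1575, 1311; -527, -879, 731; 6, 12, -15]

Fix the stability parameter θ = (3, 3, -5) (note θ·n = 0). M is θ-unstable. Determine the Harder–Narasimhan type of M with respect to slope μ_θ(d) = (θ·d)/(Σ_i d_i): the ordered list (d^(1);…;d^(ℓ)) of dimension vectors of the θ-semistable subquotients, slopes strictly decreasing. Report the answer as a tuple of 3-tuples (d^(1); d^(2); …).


Barcode: M ≅ I[1,3]^2, I[2,3]. HN layers by μ_θ (2 steps, strictly decreasing):
  μ^(1)=1/3; μ^(2)=-1

((2, 2, 2); (0, 1, 1))


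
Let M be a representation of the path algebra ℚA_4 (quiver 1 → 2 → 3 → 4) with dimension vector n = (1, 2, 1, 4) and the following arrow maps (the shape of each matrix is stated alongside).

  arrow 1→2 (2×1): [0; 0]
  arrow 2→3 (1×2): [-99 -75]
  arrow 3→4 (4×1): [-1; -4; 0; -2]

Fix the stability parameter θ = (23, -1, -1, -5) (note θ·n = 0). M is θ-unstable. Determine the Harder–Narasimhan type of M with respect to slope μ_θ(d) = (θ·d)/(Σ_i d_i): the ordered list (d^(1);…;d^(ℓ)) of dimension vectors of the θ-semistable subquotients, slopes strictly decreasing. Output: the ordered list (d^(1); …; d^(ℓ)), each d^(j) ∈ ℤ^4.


Interval decomposition of M: I[1,1], I[2,2], I[2,4], I[4,4]^3.
HN type (ℓ=4): μ^(1)=23; μ^(2)=-1; μ^(3)=-7/3; μ^(4)=-5

((1, 0, 0, 0); (0, 1, 0, 0); (0, 1, 1, 1); (0, 0, 0, 3))


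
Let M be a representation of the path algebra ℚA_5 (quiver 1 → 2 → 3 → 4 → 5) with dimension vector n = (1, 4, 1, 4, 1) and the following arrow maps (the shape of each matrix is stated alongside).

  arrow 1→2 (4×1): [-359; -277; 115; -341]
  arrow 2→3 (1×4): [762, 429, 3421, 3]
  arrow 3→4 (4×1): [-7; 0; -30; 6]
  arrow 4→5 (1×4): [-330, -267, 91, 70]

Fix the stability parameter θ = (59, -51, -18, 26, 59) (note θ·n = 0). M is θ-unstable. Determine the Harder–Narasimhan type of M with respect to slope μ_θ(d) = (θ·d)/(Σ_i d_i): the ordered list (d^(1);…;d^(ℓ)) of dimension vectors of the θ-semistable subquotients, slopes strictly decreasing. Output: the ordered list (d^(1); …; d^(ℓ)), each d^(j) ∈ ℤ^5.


Barcode: M ≅ I[1,4], I[2,2]^3, I[4,4]^2, I[4,5]. HN layers by μ_θ (4 steps, strictly decreasing):
  μ^(1)=59; μ^(2)=26; μ^(3)=-10/3; μ^(4)=-51

((0, 0, 0, 0, 1); (0, 0, 0, 4, 0); (1, 1, 1, 0, 0); (0, 3, 0, 0, 0))


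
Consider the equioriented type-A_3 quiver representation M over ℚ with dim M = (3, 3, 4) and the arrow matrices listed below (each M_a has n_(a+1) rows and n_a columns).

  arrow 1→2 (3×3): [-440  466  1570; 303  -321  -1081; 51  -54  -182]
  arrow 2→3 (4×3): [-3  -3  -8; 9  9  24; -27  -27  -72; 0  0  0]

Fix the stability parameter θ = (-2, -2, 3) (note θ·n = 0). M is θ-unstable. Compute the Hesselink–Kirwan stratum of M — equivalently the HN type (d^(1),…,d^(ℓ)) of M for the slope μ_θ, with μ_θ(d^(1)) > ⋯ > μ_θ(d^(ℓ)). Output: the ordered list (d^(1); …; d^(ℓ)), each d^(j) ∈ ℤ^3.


Interval decomposition of M: I[1,1], I[1,2], I[1,3], I[2,2], I[3,3]^3.
HN type (ℓ=2): μ^(1)=3; μ^(2)=-2

((0, 0, 4); (3, 3, 0))


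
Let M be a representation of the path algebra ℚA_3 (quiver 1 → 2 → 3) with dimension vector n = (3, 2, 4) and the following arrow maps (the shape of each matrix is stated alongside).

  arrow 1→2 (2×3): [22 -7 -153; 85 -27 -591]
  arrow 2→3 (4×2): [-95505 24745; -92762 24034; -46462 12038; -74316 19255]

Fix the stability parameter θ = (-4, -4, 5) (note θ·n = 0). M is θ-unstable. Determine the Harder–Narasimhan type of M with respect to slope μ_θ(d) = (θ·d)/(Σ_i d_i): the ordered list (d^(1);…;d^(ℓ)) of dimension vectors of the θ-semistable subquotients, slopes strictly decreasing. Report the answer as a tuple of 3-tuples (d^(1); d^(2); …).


Via rank(M_{q-1}∘⋯∘M_p): M ≅ I[1,1], I[1,3]^2, I[3,3]^2.
μ_θ-semistable layers: μ^(1)=5; μ^(2)=-4

((0, 0, 4); (3, 2, 0))


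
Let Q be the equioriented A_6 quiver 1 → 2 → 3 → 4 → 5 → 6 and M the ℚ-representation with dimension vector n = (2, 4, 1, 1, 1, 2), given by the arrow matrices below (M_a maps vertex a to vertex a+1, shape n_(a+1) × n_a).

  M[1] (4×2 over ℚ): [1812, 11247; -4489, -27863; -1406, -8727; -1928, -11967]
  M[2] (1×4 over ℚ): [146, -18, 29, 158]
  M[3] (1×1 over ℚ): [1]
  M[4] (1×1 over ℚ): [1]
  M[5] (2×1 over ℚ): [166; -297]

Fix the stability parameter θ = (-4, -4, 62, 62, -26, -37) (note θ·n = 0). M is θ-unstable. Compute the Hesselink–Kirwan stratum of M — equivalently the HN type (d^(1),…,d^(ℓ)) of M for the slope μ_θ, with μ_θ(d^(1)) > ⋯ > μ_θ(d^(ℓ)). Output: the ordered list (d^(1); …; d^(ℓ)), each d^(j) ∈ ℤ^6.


Via rank(M_{q-1}∘⋯∘M_p): M ≅ I[1,2], I[1,6], I[2,2]^2, I[6,6].
μ_θ-semistable layers: μ^(1)=61/4; μ^(2)=-4; μ^(3)=-37

((0, 0, 1, 1, 1, 1); (2, 4, 0, 0, 0, 0); (0, 0, 0, 0, 0, 1))


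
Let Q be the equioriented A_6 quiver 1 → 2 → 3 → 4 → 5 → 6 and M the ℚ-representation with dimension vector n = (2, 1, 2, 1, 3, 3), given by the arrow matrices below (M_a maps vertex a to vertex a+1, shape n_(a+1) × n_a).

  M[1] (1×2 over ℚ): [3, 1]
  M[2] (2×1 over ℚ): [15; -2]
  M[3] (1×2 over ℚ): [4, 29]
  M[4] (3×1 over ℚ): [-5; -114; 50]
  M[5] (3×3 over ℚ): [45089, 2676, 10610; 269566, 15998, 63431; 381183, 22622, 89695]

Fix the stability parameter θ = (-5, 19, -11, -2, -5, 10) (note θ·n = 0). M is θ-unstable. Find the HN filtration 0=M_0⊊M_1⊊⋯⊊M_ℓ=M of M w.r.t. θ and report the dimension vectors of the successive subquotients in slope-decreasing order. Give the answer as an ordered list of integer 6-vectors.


Interval decomposition of M: I[1,1], I[1,6], I[3,3], I[5,5], I[5,6], I[6,6].
HN type (ℓ=4): μ^(1)=10; μ^(2)=1/4; μ^(3)=-5; μ^(4)=-11

((0, 0, 0, 0, 0, 3); (0, 1, 1, 1, 1, 0); (2, 0, 0, 0, 2, 0); (0, 0, 1, 0, 0, 0))


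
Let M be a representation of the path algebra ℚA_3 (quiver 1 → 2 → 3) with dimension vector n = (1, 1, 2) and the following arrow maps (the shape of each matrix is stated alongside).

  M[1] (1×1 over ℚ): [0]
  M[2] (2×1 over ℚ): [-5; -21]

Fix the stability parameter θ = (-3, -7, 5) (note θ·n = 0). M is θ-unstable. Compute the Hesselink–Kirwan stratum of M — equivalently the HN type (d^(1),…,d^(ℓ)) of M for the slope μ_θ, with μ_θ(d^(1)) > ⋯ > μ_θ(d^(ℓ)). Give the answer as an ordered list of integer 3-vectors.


Interval decomposition of M: I[1,1], I[2,3], I[3,3].
HN type (ℓ=3): μ^(1)=5; μ^(2)=-3; μ^(3)=-7

((0, 0, 2); (1, 0, 0); (0, 1, 0))


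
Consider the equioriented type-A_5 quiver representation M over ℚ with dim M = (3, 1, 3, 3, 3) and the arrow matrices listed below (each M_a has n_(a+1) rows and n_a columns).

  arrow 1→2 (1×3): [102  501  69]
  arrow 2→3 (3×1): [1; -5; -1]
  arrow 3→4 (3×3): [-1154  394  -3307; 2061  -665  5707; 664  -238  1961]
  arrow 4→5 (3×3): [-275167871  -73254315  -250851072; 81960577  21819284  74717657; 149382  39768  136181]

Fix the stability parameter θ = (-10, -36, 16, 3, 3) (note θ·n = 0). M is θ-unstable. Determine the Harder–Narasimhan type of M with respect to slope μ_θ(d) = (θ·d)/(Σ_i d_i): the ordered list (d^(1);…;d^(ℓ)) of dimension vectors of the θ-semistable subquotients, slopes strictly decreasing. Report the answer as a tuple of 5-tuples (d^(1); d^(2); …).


Barcode: M ≅ I[1,1]^2, I[1,5], I[3,5]^2. HN layers by μ_θ (3 steps, strictly decreasing):
  μ^(1)=22/3; μ^(2)=-10; μ^(3)=-23

((0, 0, 3, 3, 3); (2, 0, 0, 0, 0); (1, 1, 0, 0, 0))


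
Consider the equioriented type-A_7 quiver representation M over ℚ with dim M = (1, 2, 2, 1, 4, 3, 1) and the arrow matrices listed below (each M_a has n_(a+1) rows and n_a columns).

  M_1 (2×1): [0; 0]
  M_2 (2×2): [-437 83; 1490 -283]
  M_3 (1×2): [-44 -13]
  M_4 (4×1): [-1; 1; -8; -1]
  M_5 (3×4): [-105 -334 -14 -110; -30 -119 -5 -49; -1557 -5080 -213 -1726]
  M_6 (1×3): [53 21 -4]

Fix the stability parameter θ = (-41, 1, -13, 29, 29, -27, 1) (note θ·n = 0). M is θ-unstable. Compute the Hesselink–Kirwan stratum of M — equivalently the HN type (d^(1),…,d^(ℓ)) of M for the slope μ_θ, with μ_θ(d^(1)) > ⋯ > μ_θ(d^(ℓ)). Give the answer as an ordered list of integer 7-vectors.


Via rank(M_{q-1}∘⋯∘M_p): M ≅ I[1,1], I[2,3], I[2,7], I[5,5], I[5,6]^2.
μ_θ-semistable layers: μ^(1)=29; μ^(2)=8; μ^(3)=1; μ^(4)=-6; μ^(5)=-41

((0, 0, 0, 0, 1, 0, 0); (0, 0, 0, 1, 1, 1, 1); (0, 0, 0, 0, 2, 2, 0); (0, 2, 2, 0, 0, 0, 0); (1, 0, 0, 0, 0, 0, 0))


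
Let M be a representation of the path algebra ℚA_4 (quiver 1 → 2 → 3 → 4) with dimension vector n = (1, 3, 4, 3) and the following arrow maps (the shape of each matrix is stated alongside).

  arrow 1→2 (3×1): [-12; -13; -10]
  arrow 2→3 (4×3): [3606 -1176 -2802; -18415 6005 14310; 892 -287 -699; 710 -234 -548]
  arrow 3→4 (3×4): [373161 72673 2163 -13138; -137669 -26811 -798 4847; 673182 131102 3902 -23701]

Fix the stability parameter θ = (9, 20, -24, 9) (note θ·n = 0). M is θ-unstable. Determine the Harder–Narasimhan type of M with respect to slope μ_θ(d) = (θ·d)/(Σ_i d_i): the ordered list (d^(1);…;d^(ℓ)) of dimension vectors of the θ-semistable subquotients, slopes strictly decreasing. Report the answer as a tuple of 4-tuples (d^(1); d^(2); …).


Barcode: M ≅ I[1,4], I[2,2], I[2,4], I[3,3], I[3,4]. HN layers by μ_θ (5 steps, strictly decreasing):
  μ^(1)=20; μ^(2)=9; μ^(3)=5/3; μ^(4)=-2; μ^(5)=-24

((0, 1, 0, 0); (0, 0, 0, 3); (1, 1, 1, 0); (0, 1, 1, 0); (0, 0, 2, 0))


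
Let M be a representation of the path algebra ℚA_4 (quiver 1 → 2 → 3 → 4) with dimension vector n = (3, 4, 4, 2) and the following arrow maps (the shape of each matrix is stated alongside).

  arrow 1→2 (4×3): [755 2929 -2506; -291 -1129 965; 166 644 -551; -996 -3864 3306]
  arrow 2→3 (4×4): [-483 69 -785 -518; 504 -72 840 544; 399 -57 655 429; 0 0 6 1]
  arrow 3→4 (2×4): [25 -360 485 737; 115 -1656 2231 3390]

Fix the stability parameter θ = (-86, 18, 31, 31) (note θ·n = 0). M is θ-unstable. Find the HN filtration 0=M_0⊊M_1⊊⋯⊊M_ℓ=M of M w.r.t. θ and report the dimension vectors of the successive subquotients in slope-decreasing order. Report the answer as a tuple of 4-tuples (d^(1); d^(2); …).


Via rank(M_{q-1}∘⋯∘M_p): M ≅ I[1,2]^2, I[1,3], I[2,4], I[3,3], I[3,4].
μ_θ-semistable layers: μ^(1)=31; μ^(2)=18; μ^(3)=-86

((0, 0, 4, 2); (0, 4, 0, 0); (3, 0, 0, 0))


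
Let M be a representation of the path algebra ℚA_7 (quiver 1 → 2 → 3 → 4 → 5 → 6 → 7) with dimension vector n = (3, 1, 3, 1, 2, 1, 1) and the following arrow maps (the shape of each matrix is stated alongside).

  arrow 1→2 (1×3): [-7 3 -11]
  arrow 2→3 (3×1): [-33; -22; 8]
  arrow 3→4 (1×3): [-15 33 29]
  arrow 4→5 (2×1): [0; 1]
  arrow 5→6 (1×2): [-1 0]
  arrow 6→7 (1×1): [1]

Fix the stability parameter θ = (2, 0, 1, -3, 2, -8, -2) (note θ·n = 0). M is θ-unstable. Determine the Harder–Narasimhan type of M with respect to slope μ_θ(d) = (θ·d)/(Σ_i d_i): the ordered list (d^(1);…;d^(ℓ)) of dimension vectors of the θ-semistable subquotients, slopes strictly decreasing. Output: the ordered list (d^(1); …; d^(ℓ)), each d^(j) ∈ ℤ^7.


Interval decomposition of M: I[1,1]^2, I[1,5], I[3,3]^2, I[5,7].
HN type (ℓ=5): μ^(1)=2; μ^(2)=1; μ^(3)=0; μ^(4)=-2; μ^(5)=-3

((2, 0, 0, 0, 1, 0, 0); (0, 0, 2, 0, 0, 0, 0); (1, 1, 1, 1, 0, 0, 0); (0, 0, 0, 0, 0, 0, 1); (0, 0, 0, 0, 1, 1, 0))


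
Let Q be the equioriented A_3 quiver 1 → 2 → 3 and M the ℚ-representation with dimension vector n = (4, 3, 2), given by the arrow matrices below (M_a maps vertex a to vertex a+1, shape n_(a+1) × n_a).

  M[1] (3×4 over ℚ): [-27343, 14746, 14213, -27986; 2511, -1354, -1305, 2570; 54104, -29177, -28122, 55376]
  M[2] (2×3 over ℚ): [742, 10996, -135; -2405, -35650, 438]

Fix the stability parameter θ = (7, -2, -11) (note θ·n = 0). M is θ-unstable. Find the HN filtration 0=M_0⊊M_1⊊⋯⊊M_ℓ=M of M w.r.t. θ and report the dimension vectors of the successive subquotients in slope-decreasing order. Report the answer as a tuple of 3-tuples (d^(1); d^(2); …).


Barcode: M ≅ I[1,1], I[1,2], I[1,3]^2. HN layers by μ_θ (3 steps, strictly decreasing):
  μ^(1)=7; μ^(2)=5/2; μ^(3)=-2

((1, 0, 0); (1, 1, 0); (2, 2, 2))


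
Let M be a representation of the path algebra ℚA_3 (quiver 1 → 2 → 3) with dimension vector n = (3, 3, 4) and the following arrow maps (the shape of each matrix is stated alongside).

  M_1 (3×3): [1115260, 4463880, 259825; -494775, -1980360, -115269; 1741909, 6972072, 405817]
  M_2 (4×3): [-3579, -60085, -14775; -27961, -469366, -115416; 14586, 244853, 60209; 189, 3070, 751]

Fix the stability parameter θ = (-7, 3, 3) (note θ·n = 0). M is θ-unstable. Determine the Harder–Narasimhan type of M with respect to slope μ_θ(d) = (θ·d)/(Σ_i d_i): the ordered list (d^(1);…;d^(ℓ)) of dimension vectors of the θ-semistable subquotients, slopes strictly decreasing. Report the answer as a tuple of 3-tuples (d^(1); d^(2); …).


Via rank(M_{q-1}∘⋯∘M_p): M ≅ I[1,1], I[1,3]^2, I[2,3], I[3,3].
μ_θ-semistable layers: μ^(1)=3; μ^(2)=-7

((0, 3, 4); (3, 0, 0))


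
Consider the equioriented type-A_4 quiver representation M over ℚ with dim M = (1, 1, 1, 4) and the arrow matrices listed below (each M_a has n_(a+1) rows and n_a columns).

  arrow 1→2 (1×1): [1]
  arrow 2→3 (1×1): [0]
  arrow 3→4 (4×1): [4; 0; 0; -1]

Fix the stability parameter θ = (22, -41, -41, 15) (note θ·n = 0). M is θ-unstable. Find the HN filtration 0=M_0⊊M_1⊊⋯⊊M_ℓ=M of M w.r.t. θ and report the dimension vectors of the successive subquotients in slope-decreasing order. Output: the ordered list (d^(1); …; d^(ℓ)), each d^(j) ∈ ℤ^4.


Interval decomposition of M: I[1,2], I[3,4], I[4,4]^3.
HN type (ℓ=3): μ^(1)=15; μ^(2)=-19/2; μ^(3)=-41

((0, 0, 0, 4); (1, 1, 0, 0); (0, 0, 1, 0))


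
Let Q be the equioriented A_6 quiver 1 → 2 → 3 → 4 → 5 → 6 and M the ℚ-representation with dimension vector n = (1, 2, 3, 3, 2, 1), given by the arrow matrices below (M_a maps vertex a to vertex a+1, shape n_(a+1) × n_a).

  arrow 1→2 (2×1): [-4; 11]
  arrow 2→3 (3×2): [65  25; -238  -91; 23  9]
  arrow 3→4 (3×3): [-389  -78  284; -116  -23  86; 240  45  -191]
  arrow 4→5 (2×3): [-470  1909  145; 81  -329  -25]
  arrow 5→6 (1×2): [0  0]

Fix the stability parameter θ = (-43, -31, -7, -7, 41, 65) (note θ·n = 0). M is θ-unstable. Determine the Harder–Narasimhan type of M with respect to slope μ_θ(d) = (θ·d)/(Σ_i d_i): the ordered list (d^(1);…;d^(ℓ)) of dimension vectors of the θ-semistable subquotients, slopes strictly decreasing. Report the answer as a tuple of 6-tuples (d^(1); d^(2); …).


Via rank(M_{q-1}∘⋯∘M_p): M ≅ I[1,5], I[2,5], I[3,4], I[6,6].
μ_θ-semistable layers: μ^(1)=65; μ^(2)=41; μ^(3)=-7; μ^(4)=-31; μ^(5)=-43

((0, 0, 0, 0, 0, 1); (0, 0, 0, 0, 2, 0); (0, 0, 3, 3, 0, 0); (0, 2, 0, 0, 0, 0); (1, 0, 0, 0, 0, 0))


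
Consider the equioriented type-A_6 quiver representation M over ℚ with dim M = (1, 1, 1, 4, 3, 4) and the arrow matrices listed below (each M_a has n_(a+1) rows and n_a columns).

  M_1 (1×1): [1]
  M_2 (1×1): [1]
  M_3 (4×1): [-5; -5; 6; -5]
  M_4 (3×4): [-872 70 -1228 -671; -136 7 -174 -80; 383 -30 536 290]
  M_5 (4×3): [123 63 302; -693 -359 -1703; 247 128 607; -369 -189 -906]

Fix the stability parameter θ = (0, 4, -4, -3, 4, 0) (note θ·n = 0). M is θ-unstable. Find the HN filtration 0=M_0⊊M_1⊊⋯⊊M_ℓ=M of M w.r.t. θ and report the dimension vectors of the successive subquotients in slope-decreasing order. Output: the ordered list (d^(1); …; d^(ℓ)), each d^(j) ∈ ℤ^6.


Barcode: M ≅ I[1,6], I[4,4], I[4,6]^2, I[6,6]. HN layers by μ_θ (4 steps, strictly decreasing):
  μ^(1)=2; μ^(2)=0; μ^(3)=-3/4; μ^(4)=-3

((0, 0, 0, 0, 3, 3); (0, 0, 0, 0, 0, 1); (1, 1, 1, 1, 0, 0); (0, 0, 0, 3, 0, 0))


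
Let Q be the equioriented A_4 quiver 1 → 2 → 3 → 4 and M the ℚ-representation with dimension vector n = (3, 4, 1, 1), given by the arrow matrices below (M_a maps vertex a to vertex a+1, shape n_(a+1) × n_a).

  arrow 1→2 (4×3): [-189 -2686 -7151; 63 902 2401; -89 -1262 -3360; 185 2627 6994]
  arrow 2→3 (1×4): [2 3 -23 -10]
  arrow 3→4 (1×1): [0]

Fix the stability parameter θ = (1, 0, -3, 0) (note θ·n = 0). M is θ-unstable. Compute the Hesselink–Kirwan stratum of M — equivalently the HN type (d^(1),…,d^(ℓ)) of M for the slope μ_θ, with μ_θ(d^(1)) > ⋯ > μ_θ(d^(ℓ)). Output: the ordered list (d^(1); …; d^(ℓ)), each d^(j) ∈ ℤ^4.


Interval decomposition of M: I[1,2]^2, I[1,3], I[2,2], I[4,4].
HN type (ℓ=3): μ^(1)=1/2; μ^(2)=0; μ^(3)=-2/3

((2, 2, 0, 0); (0, 1, 0, 1); (1, 1, 1, 0))


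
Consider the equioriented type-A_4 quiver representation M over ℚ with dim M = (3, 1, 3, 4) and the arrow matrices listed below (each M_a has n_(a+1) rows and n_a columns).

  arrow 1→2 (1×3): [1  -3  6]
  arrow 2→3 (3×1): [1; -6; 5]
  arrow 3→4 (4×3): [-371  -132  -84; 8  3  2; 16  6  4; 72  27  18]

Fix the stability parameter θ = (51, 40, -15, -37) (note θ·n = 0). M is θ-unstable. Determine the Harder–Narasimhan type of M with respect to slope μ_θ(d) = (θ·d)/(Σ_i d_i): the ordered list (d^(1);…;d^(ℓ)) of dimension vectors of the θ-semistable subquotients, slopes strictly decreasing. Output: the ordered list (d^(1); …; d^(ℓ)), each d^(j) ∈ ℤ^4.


Barcode: M ≅ I[1,1]^2, I[1,4], I[3,3], I[3,4], I[4,4]^2. HN layers by μ_θ (5 steps, strictly decreasing):
  μ^(1)=51; μ^(2)=39/4; μ^(3)=-15; μ^(4)=-26; μ^(5)=-37

((2, 0, 0, 0); (1, 1, 1, 1); (0, 0, 1, 0); (0, 0, 1, 1); (0, 0, 0, 2))


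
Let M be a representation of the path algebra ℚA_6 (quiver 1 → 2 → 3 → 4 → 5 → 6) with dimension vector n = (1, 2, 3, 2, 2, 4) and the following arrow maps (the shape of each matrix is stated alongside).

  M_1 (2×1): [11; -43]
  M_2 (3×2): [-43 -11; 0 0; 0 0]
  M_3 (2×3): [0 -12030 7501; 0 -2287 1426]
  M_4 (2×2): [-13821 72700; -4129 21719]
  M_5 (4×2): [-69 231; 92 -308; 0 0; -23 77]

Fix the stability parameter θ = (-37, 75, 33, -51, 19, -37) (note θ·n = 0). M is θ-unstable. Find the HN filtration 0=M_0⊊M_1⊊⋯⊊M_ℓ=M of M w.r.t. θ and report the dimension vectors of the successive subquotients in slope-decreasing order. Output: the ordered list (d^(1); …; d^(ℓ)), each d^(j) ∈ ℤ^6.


Via rank(M_{q-1}∘⋯∘M_p): M ≅ I[1,2], I[2,3], I[3,5], I[3,6], I[6,6]^3.
μ_θ-semistable layers: μ^(1)=75; μ^(2)=54; μ^(3)=19; μ^(4)=-9; μ^(5)=-37

((0, 1, 0, 0, 0, 0); (0, 1, 1, 0, 0, 0); (0, 0, 0, 0, 1, 0); (0, 0, 2, 2, 1, 1); (1, 0, 0, 0, 0, 3))


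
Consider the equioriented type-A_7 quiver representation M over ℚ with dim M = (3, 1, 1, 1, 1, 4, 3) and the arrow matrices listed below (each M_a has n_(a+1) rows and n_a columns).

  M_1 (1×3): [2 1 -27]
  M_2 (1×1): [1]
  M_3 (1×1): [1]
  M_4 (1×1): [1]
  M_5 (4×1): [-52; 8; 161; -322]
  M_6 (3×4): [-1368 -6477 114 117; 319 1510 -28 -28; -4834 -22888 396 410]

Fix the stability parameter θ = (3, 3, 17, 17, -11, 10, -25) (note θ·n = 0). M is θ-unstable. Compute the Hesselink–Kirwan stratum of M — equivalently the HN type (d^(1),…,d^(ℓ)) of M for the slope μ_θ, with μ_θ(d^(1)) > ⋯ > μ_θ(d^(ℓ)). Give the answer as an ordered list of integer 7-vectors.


Barcode: M ≅ I[1,1]^2, I[1,6], I[6,7]^3. HN layers by μ_θ (4 steps, strictly decreasing):
  μ^(1)=10; μ^(2)=23/3; μ^(3)=3; μ^(4)=-15/2

((0, 0, 0, 0, 0, 1, 0); (0, 0, 1, 1, 1, 0, 0); (3, 1, 0, 0, 0, 0, 0); (0, 0, 0, 0, 0, 3, 3))


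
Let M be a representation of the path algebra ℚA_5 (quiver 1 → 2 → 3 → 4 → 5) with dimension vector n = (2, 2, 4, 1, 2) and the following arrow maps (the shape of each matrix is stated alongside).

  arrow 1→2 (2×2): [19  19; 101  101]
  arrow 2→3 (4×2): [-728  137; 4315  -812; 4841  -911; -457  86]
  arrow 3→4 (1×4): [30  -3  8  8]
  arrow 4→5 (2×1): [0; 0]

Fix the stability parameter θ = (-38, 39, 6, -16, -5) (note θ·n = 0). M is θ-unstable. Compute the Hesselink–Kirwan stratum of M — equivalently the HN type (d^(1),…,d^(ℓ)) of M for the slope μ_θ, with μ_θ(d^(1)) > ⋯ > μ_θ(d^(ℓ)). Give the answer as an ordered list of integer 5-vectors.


Interval decomposition of M: I[1,1], I[1,4], I[2,3], I[3,3]^2, I[5,5]^2.
HN type (ℓ=5): μ^(1)=45/2; μ^(2)=29/3; μ^(3)=6; μ^(4)=-5; μ^(5)=-38

((0, 1, 1, 0, 0); (0, 1, 1, 1, 0); (0, 0, 2, 0, 0); (0, 0, 0, 0, 2); (2, 0, 0, 0, 0))


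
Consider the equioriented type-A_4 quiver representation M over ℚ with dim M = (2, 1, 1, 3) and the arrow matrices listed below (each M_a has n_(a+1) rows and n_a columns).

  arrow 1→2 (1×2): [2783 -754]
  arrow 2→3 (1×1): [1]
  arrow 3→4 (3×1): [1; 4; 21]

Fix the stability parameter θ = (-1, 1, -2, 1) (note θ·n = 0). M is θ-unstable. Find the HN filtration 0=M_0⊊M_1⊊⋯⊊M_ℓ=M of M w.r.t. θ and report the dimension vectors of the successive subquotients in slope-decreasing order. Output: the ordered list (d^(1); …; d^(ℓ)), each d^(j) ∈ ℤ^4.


Interval decomposition of M: I[1,1], I[1,4], I[4,4]^2.
HN type (ℓ=3): μ^(1)=1; μ^(2)=-1/2; μ^(3)=-1

((0, 0, 0, 3); (0, 1, 1, 0); (2, 0, 0, 0))


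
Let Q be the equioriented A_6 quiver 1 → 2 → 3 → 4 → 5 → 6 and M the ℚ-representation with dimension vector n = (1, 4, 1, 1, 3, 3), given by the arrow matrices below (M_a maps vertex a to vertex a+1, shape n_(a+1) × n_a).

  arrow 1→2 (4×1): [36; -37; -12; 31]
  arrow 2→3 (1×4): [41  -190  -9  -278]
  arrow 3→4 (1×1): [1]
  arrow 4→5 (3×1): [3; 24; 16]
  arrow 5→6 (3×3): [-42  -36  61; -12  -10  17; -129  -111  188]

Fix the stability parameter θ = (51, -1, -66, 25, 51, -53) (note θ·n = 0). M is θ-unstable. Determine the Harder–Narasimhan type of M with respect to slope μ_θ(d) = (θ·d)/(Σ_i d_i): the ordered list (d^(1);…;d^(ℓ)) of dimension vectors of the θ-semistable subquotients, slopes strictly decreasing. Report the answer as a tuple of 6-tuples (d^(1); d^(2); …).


Via rank(M_{q-1}∘⋯∘M_p): M ≅ I[1,6], I[2,2]^3, I[5,5], I[5,6], I[6,6].
μ_θ-semistable layers: μ^(1)=51; μ^(2)=23/3; μ^(3)=-1; μ^(4)=-16/3; μ^(5)=-53

((0, 0, 0, 0, 1, 0); (0, 0, 0, 1, 1, 1); (0, 3, 0, 0, 1, 1); (1, 1, 1, 0, 0, 0); (0, 0, 0, 0, 0, 1))


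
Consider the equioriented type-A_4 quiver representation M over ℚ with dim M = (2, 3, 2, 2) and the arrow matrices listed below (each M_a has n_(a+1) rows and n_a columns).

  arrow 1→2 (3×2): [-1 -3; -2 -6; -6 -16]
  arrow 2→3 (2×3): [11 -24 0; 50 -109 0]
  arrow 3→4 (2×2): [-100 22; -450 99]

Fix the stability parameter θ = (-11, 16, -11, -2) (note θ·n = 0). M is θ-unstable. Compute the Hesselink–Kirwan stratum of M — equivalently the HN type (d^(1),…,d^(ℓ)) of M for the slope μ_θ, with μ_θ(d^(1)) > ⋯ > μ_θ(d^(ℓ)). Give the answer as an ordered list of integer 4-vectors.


Via rank(M_{q-1}∘⋯∘M_p): M ≅ I[1,2], I[1,4], I[2,3], I[4,4].
μ_θ-semistable layers: μ^(1)=16; μ^(2)=5/2; μ^(3)=1; μ^(4)=-2; μ^(5)=-11

((0, 1, 0, 0); (0, 1, 1, 0); (0, 1, 1, 1); (0, 0, 0, 1); (2, 0, 0, 0))


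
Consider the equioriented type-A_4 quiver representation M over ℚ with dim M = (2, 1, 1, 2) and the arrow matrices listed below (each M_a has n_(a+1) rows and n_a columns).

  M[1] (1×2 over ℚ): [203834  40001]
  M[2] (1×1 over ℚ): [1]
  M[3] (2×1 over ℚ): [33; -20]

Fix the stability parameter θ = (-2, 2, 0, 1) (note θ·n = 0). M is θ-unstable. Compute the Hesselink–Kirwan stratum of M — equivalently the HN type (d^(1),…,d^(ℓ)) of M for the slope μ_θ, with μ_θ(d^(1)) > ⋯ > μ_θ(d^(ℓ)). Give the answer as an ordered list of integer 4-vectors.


Interval decomposition of M: I[1,1], I[1,4], I[4,4].
HN type (ℓ=2): μ^(1)=1; μ^(2)=-2

((0, 1, 1, 2); (2, 0, 0, 0))


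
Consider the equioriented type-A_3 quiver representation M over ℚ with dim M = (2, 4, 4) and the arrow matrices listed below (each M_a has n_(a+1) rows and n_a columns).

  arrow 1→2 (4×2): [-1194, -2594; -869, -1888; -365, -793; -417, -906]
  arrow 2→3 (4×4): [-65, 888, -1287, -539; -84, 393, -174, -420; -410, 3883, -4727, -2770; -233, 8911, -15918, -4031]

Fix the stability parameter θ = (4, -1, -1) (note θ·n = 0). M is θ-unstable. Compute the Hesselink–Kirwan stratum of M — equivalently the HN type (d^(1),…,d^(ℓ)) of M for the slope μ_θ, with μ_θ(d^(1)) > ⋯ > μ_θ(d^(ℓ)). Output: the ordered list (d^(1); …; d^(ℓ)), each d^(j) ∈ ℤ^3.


Via rank(M_{q-1}∘⋯∘M_p): M ≅ I[1,3]^2, I[2,2], I[2,3], I[3,3].
μ_θ-semistable layers: μ^(1)=2/3; μ^(2)=-1

((2, 2, 2); (0, 2, 2))


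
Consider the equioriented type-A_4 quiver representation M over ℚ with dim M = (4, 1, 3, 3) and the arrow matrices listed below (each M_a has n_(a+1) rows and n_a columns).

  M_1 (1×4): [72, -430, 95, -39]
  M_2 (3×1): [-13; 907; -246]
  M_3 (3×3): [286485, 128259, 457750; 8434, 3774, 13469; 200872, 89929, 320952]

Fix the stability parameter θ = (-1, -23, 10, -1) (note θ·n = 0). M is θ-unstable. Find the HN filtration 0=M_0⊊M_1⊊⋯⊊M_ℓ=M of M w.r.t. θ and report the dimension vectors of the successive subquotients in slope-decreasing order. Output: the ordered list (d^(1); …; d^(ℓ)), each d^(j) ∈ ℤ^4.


Via rank(M_{q-1}∘⋯∘M_p): M ≅ I[1,1]^3, I[1,4], I[3,4]^2.
μ_θ-semistable layers: μ^(1)=9/2; μ^(2)=-1; μ^(3)=-12

((0, 0, 3, 3); (3, 0, 0, 0); (1, 1, 0, 0))


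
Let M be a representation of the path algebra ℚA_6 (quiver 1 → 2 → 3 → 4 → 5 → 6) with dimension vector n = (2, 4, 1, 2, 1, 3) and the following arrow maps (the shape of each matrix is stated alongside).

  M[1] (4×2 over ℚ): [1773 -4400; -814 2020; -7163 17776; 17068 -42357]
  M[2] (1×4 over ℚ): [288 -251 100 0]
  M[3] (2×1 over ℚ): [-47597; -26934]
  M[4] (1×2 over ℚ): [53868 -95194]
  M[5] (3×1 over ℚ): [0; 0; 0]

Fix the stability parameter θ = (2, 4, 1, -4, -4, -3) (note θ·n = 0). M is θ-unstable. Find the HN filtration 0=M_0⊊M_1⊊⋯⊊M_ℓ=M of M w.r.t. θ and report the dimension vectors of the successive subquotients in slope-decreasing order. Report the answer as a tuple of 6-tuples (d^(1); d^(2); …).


Via rank(M_{q-1}∘⋯∘M_p): M ≅ I[1,2], I[1,4], I[2,2]^2, I[4,5], I[6,6]^3.
μ_θ-semistable layers: μ^(1)=4; μ^(2)=2; μ^(3)=3/4; μ^(4)=-3; μ^(5)=-4

((0, 3, 0, 0, 0, 0); (1, 0, 0, 0, 0, 0); (1, 1, 1, 1, 0, 0); (0, 0, 0, 0, 0, 3); (0, 0, 0, 1, 1, 0))


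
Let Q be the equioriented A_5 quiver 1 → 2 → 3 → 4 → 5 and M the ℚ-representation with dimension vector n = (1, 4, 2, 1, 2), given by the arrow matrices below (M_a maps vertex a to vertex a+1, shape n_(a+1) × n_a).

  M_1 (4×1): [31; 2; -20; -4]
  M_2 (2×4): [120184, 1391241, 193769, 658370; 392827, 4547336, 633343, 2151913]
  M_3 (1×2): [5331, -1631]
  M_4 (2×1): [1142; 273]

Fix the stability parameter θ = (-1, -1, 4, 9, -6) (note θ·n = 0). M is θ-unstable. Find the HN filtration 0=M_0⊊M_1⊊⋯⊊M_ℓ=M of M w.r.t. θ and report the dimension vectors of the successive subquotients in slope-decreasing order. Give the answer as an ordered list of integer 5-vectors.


Barcode: M ≅ I[1,5], I[2,2]^2, I[2,3], I[5,5]. HN layers by μ_θ (4 steps, strictly decreasing):
  μ^(1)=4; μ^(2)=7/3; μ^(3)=-1; μ^(4)=-6

((0, 0, 1, 0, 0); (0, 0, 1, 1, 1); (1, 4, 0, 0, 0); (0, 0, 0, 0, 1))


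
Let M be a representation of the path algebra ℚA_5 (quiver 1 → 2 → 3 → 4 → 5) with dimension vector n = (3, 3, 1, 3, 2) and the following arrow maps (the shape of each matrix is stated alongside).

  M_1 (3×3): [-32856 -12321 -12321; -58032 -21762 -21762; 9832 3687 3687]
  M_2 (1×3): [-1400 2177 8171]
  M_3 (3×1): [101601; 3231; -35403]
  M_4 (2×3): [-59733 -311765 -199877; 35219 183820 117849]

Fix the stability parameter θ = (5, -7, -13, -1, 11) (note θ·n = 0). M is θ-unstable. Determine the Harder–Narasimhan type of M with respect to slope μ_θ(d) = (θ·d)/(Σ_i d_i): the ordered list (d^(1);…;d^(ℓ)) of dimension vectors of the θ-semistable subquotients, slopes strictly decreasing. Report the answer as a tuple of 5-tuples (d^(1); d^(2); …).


Interval decomposition of M: I[1,1]^2, I[1,5], I[2,2]^2, I[4,4], I[4,5].
HN type (ℓ=5): μ^(1)=11; μ^(2)=5; μ^(3)=-1; μ^(4)=-5; μ^(5)=-7

((0, 0, 0, 0, 2); (2, 0, 0, 0, 0); (0, 0, 0, 3, 0); (1, 1, 1, 0, 0); (0, 2, 0, 0, 0))


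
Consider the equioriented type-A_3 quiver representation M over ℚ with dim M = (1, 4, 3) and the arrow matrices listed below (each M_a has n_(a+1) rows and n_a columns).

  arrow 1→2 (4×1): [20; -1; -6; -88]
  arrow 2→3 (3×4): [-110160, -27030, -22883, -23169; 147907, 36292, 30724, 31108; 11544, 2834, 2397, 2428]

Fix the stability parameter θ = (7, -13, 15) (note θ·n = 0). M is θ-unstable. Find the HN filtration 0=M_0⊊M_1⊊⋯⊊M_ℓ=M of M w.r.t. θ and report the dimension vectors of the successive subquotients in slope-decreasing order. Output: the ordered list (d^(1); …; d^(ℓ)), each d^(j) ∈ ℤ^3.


Barcode: M ≅ I[1,2], I[2,3]^3. HN layers by μ_θ (3 steps, strictly decreasing):
  μ^(1)=15; μ^(2)=-3; μ^(3)=-13

((0, 0, 3); (1, 1, 0); (0, 3, 0))


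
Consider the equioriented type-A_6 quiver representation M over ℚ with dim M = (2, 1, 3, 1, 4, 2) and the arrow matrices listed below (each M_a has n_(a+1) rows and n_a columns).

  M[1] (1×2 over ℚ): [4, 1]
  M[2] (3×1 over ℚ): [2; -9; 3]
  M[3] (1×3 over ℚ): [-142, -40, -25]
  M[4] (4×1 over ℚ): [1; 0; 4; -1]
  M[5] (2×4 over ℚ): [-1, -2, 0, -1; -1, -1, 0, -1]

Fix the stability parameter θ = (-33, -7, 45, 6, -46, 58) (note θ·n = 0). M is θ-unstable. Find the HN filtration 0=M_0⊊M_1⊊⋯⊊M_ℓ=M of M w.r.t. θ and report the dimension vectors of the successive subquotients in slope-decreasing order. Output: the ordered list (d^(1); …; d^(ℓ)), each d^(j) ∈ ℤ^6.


Via rank(M_{q-1}∘⋯∘M_p): M ≅ I[1,1], I[1,5], I[3,3]^2, I[5,5], I[5,6]^2.
μ_θ-semistable layers: μ^(1)=58; μ^(2)=45; μ^(3)=5/3; μ^(4)=-7; μ^(5)=-33; μ^(6)=-46

((0, 0, 0, 0, 0, 2); (0, 0, 2, 0, 0, 0); (0, 0, 1, 1, 1, 0); (0, 1, 0, 0, 0, 0); (2, 0, 0, 0, 0, 0); (0, 0, 0, 0, 3, 0))


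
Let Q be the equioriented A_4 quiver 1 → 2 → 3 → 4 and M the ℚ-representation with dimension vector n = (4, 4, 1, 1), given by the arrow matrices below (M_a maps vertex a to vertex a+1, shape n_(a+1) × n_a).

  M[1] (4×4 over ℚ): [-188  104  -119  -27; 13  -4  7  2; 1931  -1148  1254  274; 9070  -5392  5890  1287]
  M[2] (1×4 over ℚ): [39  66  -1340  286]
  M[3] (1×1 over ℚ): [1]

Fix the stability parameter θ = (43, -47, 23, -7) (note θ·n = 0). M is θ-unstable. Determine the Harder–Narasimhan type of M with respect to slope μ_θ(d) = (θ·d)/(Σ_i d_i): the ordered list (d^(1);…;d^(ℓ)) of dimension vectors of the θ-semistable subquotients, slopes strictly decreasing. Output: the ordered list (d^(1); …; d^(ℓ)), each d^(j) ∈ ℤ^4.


Barcode: M ≅ I[1,1], I[1,2]^2, I[1,4], I[2,2]. HN layers by μ_θ (4 steps, strictly decreasing):
  μ^(1)=43; μ^(2)=8; μ^(3)=-2; μ^(4)=-47

((1, 0, 0, 0); (0, 0, 1, 1); (3, 3, 0, 0); (0, 1, 0, 0))


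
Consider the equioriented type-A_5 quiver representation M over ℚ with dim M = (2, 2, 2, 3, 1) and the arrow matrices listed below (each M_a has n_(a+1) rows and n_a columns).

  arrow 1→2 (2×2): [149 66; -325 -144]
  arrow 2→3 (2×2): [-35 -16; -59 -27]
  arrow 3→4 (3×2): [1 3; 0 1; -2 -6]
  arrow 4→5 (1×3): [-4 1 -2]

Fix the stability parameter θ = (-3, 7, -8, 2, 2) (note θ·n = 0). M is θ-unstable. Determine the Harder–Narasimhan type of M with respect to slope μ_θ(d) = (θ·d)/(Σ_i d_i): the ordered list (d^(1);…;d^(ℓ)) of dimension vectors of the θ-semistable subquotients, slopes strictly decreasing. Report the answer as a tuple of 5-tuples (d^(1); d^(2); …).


Interval decomposition of M: I[1,4], I[1,5], I[4,4].
HN type (ℓ=3): μ^(1)=2; μ^(2)=-1/2; μ^(3)=-3

((0, 0, 0, 3, 1); (0, 2, 2, 0, 0); (2, 0, 0, 0, 0))


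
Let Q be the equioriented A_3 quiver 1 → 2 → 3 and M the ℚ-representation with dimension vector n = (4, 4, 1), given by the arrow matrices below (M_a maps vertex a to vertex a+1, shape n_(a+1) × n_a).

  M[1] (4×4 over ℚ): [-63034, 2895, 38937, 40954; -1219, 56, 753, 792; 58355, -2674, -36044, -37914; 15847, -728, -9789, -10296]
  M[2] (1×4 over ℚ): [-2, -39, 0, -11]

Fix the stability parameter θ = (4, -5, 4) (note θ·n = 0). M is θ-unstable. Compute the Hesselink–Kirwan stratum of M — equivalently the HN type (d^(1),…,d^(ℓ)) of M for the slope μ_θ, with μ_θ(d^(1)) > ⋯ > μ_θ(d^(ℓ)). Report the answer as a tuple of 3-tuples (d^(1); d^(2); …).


Via rank(M_{q-1}∘⋯∘M_p): M ≅ I[1,1], I[1,2]^2, I[1,3], I[2,2].
μ_θ-semistable layers: μ^(1)=4; μ^(2)=-1/2; μ^(3)=-5

((1, 0, 1); (3, 3, 0); (0, 1, 0))


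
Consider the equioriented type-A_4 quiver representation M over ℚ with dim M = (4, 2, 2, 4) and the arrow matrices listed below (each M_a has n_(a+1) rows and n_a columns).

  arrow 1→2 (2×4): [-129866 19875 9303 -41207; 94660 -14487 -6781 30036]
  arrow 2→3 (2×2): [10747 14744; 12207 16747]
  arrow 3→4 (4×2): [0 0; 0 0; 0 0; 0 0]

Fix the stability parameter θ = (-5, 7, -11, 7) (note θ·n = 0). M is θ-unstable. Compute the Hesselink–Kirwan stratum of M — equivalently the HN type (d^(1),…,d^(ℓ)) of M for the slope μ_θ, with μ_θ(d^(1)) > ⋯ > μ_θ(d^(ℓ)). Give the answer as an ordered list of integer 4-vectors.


Barcode: M ≅ I[1,1]^2, I[1,3]^2, I[4,4]^4. HN layers by μ_θ (3 steps, strictly decreasing):
  μ^(1)=7; μ^(2)=-2; μ^(3)=-5

((0, 0, 0, 4); (0, 2, 2, 0); (4, 0, 0, 0))


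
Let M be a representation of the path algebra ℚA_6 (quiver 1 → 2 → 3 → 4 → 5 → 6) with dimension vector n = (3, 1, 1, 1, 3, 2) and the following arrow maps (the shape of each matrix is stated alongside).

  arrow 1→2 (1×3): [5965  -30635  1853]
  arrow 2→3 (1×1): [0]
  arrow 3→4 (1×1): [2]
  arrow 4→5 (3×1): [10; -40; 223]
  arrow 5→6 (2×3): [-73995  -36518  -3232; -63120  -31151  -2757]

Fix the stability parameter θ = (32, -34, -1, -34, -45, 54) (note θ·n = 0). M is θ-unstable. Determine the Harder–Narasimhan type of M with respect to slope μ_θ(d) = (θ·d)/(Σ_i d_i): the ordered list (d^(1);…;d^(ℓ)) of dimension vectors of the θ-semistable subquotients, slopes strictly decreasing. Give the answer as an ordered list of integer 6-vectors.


Via rank(M_{q-1}∘⋯∘M_p): M ≅ I[1,1]^2, I[1,2], I[3,6], I[5,5], I[5,6].
μ_θ-semistable layers: μ^(1)=54; μ^(2)=32; μ^(3)=-1; μ^(4)=-80/3; μ^(5)=-45

((0, 0, 0, 0, 0, 2); (2, 0, 0, 0, 0, 0); (1, 1, 0, 0, 0, 0); (0, 0, 1, 1, 1, 0); (0, 0, 0, 0, 2, 0))


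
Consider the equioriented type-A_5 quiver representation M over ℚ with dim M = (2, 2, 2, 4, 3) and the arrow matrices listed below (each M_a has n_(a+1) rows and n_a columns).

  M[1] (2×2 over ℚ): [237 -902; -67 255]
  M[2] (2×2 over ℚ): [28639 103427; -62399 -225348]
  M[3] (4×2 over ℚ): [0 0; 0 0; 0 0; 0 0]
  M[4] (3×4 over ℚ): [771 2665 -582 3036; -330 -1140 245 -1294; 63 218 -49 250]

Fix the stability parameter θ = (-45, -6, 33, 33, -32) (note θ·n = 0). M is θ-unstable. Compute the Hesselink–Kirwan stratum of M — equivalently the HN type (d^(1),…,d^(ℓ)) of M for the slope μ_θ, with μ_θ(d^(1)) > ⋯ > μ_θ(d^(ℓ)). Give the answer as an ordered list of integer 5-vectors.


Barcode: M ≅ I[1,3]^2, I[4,4], I[4,5]^3. HN layers by μ_θ (4 steps, strictly decreasing):
  μ^(1)=33; μ^(2)=1/2; μ^(3)=-6; μ^(4)=-45

((0, 0, 2, 1, 0); (0, 0, 0, 3, 3); (0, 2, 0, 0, 0); (2, 0, 0, 0, 0))


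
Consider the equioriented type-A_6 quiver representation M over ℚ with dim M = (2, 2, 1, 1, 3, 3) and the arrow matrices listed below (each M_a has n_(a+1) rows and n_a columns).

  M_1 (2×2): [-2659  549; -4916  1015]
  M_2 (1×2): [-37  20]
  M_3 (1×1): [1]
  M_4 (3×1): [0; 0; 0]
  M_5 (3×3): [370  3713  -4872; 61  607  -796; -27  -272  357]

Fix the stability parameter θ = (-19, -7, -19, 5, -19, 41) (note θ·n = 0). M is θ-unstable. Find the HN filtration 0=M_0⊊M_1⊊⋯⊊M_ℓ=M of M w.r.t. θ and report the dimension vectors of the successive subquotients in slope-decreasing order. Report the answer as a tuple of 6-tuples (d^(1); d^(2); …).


Interval decomposition of M: I[1,2], I[1,4], I[5,6]^3.
HN type (ℓ=5): μ^(1)=41; μ^(2)=5; μ^(3)=-7; μ^(4)=-13; μ^(5)=-19

((0, 0, 0, 0, 0, 3); (0, 0, 0, 1, 0, 0); (0, 1, 0, 0, 0, 0); (0, 1, 1, 0, 0, 0); (2, 0, 0, 0, 3, 0))


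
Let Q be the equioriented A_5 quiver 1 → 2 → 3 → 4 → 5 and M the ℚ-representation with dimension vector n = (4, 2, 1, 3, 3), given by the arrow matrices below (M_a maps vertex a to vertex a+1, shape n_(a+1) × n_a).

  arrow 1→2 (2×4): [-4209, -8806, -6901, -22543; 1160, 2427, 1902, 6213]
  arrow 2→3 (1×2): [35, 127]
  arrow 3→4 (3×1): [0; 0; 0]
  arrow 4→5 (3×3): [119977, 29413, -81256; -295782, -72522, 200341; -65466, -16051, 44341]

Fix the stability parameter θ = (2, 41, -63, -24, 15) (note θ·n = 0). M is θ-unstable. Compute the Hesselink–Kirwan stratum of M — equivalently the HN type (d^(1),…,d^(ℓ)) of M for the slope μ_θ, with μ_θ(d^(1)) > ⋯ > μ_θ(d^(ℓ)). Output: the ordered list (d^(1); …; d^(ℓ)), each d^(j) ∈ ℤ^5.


Via rank(M_{q-1}∘⋯∘M_p): M ≅ I[1,1]^2, I[1,2], I[1,3], I[4,5]^3.
μ_θ-semistable layers: μ^(1)=41; μ^(2)=15; μ^(3)=2; μ^(4)=-20/3; μ^(5)=-24

((0, 1, 0, 0, 0); (0, 0, 0, 0, 3); (3, 0, 0, 0, 0); (1, 1, 1, 0, 0); (0, 0, 0, 3, 0))
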